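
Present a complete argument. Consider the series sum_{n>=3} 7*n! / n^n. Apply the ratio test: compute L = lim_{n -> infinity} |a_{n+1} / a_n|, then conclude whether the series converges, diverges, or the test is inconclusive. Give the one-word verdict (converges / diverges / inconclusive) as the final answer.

Let a_n denote the general term. Form the ratio a_{n+1}/a_n and simplify:
a_{n+1}/a_n = (n/(n + 1))^n
Take the limit as n -> infinity: L = exp(-1).
Since L = exp(-1) < 1, the ratio test implies the series converges.

converges


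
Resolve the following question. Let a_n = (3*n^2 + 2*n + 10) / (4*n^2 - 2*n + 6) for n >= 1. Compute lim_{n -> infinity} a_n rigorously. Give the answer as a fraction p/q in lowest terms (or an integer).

Divide numerator and denominator by n^2, the highest power:
numerator / n^2 = 3 + 2/n + 10/n^2
denominator / n^2 = 4 - 2/n + 6/n^2
As n -> infinity, all terms of the form c/n^k (k >= 1) tend to 0.
So numerator / n^2 -> 3 and denominator / n^2 -> 4.
Therefore lim a_n = 3/4.

3/4


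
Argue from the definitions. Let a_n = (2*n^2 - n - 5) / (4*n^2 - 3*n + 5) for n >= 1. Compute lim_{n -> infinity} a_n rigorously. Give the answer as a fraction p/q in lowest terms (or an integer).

Divide numerator and denominator by n^2, the highest power:
numerator / n^2 = 2 - 1/n - 5/n^2
denominator / n^2 = 4 - 3/n + 5/n^2
As n -> infinity, all terms of the form c/n^k (k >= 1) tend to 0.
So numerator / n^2 -> 2 and denominator / n^2 -> 4.
Therefore lim a_n = 1/2.

1/2


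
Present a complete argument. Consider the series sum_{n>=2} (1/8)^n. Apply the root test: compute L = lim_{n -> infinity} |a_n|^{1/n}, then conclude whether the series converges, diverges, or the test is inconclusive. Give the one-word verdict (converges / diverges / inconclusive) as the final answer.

Let a_n denote the general term. Form |a_n|^(1/n) and simplify:
|a_n|^(1/n) = 1/8
Take the limit as n -> infinity: L = 1/8.
Since L = 1/8 < 1, the root test implies convergence.

converges


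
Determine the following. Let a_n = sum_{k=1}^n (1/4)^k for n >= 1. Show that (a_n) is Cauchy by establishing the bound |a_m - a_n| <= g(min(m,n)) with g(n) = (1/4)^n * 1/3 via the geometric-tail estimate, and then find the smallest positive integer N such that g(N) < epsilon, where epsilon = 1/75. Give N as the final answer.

For m > n >= 1: |a_m - a_n| = sum_{k=n+1}^m (1/4)^k < sum_{k=n+1}^infinity (1/4)^k = (1/4)^(n+1) / (1 - 1/4) = (1/4)^n * (1/4) * (4/3) = (1/4)^n * 1/3.
So g(n) = (1/4)^n / 3. Since g(n) -> 0, (a_n) is Cauchy.
Now solve g(N) < 1/75: (1/4)^N / 3 < 1/75 <=> 4^N > 1 / (3 * 1/75) = 25.
Check powers of 4: 4^2 = 16 <= 25, 4^3 = 64 > 25.
So the smallest such N is 3. Check: g(3) = 1/(3 * 64) = 1/192 < 1/75.

3


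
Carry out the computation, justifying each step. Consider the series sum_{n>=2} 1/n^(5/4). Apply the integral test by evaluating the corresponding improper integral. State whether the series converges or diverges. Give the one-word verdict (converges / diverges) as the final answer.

Let f(x) = x^(-5/4). Then f is positive, continuous, and decreasing on [2, infinity), so the integral test applies.
Compute the improper integral int_{2}^infinity f(x) dx:
  antiderivative F(x) = -4/x^(1/4).
  As x -> infinity, F(x) -> 0 (since p = 5/4 > 1).
  So int = F(infinity) - F(2) = 0 - (-2*2^(3/4)) = 2*2^(3/4).
  Finite, so by the integral test, the series converges.

converges


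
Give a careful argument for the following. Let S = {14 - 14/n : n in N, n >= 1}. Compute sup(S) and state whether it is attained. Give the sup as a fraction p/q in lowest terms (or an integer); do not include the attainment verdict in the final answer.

Analysis:
- Values: 0, 7, 28/3, 21/2, ... strictly increasing.
- Minimum is 0 (n=1); inf = 0 (attained).
- 14 - 14/n -> 14 from below; sup = 14, not attained.
Conclusion: sup(S) = 14, not attained in S.

14


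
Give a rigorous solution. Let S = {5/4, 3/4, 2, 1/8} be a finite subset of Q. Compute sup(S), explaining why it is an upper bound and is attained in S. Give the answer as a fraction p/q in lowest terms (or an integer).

S is finite, so sup(S) = max(S).
Sorted decreasing:
2, 5/4, 3/4, 1/8
The extremum is 2.
For every x in S, x <= 2. And 2 is in S, so it is attained.
Therefore sup(S) = 2.

2


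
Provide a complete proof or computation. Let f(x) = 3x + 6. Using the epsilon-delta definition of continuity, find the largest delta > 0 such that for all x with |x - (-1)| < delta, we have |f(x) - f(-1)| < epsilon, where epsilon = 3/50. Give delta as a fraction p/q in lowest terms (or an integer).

We compute f(-1) = 3*(-1) + 6 = 3.
|f(x) - f(-1)| = |3x + 6 - (3)| = |3(x - (-1))| = 3|x - (-1)|.
We need 3|x - (-1)| < 3/50, i.e. |x - (-1)| < 3/50 / 3 = 1/50.
So any delta <= 1/50 works. Conversely, if delta > 1/50, then x = -1 + 1/50 satisfies |x - (-1)| = 1/50 < delta but |f(x) - f(-1)| = 3 * 1/50 = 3/50, which is not < 3/50; so no larger delta works.
Hence the largest such delta is 1/50.

1/50


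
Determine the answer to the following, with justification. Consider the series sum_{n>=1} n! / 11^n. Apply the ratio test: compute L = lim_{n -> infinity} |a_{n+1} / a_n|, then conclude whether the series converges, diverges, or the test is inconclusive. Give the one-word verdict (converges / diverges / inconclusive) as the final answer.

Let a_n denote the general term. Form the ratio a_{n+1}/a_n and simplify:
a_{n+1}/a_n = n/11 + 1/11
Take the limit as n -> infinity: L = infinity.
Since L = infinity > 1 (or L = infinity), the ratio test implies the series diverges.

diverges


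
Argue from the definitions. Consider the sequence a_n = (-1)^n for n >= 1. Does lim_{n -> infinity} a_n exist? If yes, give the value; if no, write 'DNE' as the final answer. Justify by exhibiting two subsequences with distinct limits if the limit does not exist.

Examine the behaviour of a_n along subsequences.
Even-n subsequence a_{2k} = 1 -> 1. Odd-n subsequence a_{2k+1} = -1 -> -1.
Since these two subsequential limits are 1 and -1, distinct, the full sequence cannot converge (a convergent sequence has all subsequences tending to the same limit). So lim a_n does not exist.

DNE


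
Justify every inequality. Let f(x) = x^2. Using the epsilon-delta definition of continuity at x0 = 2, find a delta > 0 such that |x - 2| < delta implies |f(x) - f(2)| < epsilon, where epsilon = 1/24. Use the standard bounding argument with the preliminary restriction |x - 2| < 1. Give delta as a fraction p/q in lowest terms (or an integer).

Factor: |x^2 - (2)^2| = |x - 2| * |x + 2|.
Impose |x - 2| < 1 first. Then |x + 2| = |(x - 2) + 2*(2)| <= |x - 2| + 2*|2| < 1 + 4 = 5.
So |x^2 - (2)^2| < delta * 5.
We need delta * 5 <= 1/24, i.e. delta <= 1/24/5 = 1/120.
Since 1/120 < 1, this is tighter than 1; take delta = 1/120.
So delta = 1/120 works.

1/120


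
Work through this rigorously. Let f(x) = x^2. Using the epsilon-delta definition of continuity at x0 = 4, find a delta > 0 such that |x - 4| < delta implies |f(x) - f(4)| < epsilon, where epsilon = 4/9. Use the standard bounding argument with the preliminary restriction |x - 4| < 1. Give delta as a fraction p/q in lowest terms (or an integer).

Factor: |x^2 - (4)^2| = |x - 4| * |x + 4|.
Impose |x - 4| < 1 first. Then |x + 4| = |(x - 4) + 2*(4)| <= |x - 4| + 2*|4| < 1 + 8 = 9.
So |x^2 - (4)^2| < delta * 9.
We need delta * 9 <= 4/9, i.e. delta <= 4/9/9 = 4/81.
Since 4/81 < 1, this is tighter than 1; take delta = 4/81.
So delta = 4/81 works.

4/81


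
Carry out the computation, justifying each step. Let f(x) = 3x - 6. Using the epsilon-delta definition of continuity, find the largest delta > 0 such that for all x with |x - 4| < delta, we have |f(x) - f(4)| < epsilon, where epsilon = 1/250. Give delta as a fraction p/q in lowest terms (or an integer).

We compute f(4) = 3*(4) - 6 = 6.
|f(x) - f(4)| = |3x - 6 - (6)| = |3(x - 4)| = 3|x - 4|.
We need 3|x - 4| < 1/250, i.e. |x - 4| < 1/250 / 3 = 1/750.
So any delta <= 1/750 works. Conversely, if delta > 1/750, then x = 4 + 1/750 satisfies |x - 4| = 1/750 < delta but |f(x) - f(4)| = 3 * 1/750 = 1/250, which is not < 1/250; so no larger delta works.
Hence the largest such delta is 1/750.

1/750


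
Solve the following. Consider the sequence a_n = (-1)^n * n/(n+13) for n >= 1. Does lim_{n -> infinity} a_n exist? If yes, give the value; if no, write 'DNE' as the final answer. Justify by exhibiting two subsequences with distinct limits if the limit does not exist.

Examine the behaviour of a_n along subsequences.
a_{2k} = 2k/(2k+13) -> 1. a_{2k+1} = -(2k+1)/(2k+14) -> -1.
Since these two subsequential limits are 1 and -1, distinct, the full sequence cannot converge (a convergent sequence has all subsequences tending to the same limit). So lim a_n does not exist.

DNE


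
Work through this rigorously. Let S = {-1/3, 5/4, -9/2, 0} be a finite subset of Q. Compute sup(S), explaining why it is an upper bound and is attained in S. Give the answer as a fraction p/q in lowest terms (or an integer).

S is finite, so sup(S) = max(S).
Sorted decreasing:
5/4, 0, -1/3, -9/2
The extremum is 5/4.
For every x in S, x <= 5/4. And 5/4 is in S, so it is attained.
Therefore sup(S) = 5/4.

5/4


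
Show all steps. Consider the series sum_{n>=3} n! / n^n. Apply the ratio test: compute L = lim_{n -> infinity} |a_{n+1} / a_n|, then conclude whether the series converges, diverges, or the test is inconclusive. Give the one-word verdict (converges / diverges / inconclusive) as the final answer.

Let a_n denote the general term. Form the ratio a_{n+1}/a_n and simplify:
a_{n+1}/a_n = (n/(n + 1))^n
Take the limit as n -> infinity: L = exp(-1).
Since L = exp(-1) < 1, the ratio test implies the series converges.

converges


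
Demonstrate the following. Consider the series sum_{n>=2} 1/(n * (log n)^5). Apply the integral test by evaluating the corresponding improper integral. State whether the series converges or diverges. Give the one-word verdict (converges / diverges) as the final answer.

Let f(x) = 1/(x*log(x)^5). Then f is positive, continuous, and decreasing on [2, infinity), so the integral test applies.
Compute the improper integral int_{2}^infinity f(x) dx:
  antiderivative F(x) = -1/(4*log(x)^4).
  F(x) -> 0 as x -> infinity.  int = 0 - F(2) = 1/(4*log(2)^4) < infinity. By the integral test, the series converges.

converges


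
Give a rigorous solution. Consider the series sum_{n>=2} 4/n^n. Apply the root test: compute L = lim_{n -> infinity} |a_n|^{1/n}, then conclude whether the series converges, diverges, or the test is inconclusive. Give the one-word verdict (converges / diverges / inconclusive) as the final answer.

Let a_n denote the general term. Form |a_n|^(1/n) and simplify:
|a_n|^(1/n) = 2^(2/n)/n
Take the limit as n -> infinity: L = 0.
Since L = 0 < 1, the root test implies convergence.

converges


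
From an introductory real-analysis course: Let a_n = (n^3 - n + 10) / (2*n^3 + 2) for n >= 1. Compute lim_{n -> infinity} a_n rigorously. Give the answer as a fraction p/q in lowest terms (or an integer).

Divide numerator and denominator by n^3, the highest power:
numerator / n^3 = 1 - 1/n^2 + 10/n^3
denominator / n^3 = 2 + 2/n^3
As n -> infinity, all terms of the form c/n^k (k >= 1) tend to 0.
So numerator / n^3 -> 1 and denominator / n^3 -> 2.
Therefore lim a_n = 1/2.

1/2


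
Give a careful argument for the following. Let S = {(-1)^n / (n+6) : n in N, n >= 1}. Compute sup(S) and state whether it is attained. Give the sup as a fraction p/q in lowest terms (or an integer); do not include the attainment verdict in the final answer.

Analysis:
- Values: -1/7, 1/8, -1/9, 1/10, -1/11, ...
- Positive terms (even n): 1/(2+6), 1/(4+6), ... decreasing -> max = 1/8 (n=2).
- Negative terms (odd n): -1/(1+6), -1/(3+6), ... increasing -> min = -1/7 (n=1).
- So sup = 1/8 (attained at n=2); inf = -1/7 (attained at n=1).
Conclusion: sup(S) = 1/8, attained in S.

1/8


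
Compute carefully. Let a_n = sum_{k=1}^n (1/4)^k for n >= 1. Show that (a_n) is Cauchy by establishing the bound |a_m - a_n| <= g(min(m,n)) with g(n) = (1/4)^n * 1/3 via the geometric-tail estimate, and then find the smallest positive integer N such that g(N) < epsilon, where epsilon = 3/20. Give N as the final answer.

For m > n >= 1: |a_m - a_n| = sum_{k=n+1}^m (1/4)^k < sum_{k=n+1}^infinity (1/4)^k = (1/4)^(n+1) / (1 - 1/4) = (1/4)^n * (1/4) * (4/3) = (1/4)^n * 1/3.
So g(n) = (1/4)^n / 3. Since g(n) -> 0, (a_n) is Cauchy.
Now solve g(N) < 3/20: (1/4)^N / 3 < 3/20 <=> 4^N > 1 / (3 * 3/20) = 20/9.
Check powers of 4: 4^0 = 1 <= 20/9, 4^1 = 4 > 20/9.
So the smallest such N is 1. Check: g(1) = 1/(3 * 4) = 1/12 < 3/20.

1


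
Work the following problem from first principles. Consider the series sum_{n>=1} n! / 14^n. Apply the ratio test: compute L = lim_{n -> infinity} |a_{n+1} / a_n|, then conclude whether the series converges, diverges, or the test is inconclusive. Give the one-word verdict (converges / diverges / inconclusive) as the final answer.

Let a_n denote the general term. Form the ratio a_{n+1}/a_n and simplify:
a_{n+1}/a_n = n/14 + 1/14
Take the limit as n -> infinity: L = infinity.
Since L = infinity > 1 (or L = infinity), the ratio test implies the series diverges.

diverges


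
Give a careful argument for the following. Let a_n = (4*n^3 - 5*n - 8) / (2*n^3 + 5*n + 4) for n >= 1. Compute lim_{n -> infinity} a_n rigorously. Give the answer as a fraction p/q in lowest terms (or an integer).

Divide numerator and denominator by n^3, the highest power:
numerator / n^3 = 4 - 5/n^2 - 8/n^3
denominator / n^3 = 2 + 5/n^2 + 4/n^3
As n -> infinity, all terms of the form c/n^k (k >= 1) tend to 0.
So numerator / n^3 -> 4 and denominator / n^3 -> 2.
Therefore lim a_n = 2.

2


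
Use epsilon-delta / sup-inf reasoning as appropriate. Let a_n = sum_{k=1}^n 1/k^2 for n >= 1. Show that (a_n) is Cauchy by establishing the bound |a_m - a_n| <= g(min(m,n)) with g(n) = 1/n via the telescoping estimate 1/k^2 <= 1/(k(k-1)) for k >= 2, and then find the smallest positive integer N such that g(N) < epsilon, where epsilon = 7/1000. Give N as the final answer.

For m > n >= 1: |a_m - a_n| = sum_{k=n+1}^m 1/k^2.
Use 1/k^2 <= 1/(k(k-1)) = 1/(k-1) - 1/k for k >= 2:
sum_{k=n+1}^m 1/k^2 <= sum_{k=n+1}^m (1/(k-1) - 1/k) = 1/n - 1/m <= 1/n.
By symmetry the same bound holds with n,m swapped, so |a_m - a_n| <= 1/min(m,n) = g(min(m,n)). Since g(n) -> 0, (a_n) is Cauchy.
Now solve g(N) < 7/1000: 1/N < 7/1000 <=> N > 1/(7/1000) = 1000/7.
The smallest integer strictly greater than 1000/7 is N = 143.
Check: g(143) = 1/143 < 7/1000; g(142) = 1/142 >= 7/1000. So N = 143.

143


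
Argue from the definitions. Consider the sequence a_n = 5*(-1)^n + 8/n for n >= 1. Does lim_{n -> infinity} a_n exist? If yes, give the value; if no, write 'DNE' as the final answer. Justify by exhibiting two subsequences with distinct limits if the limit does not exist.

Examine the behaviour of a_n along subsequences.
a_{2k} = 5 + 8/(2k) -> 5. a_{2k+1} = -5 + 8/(2k+1) -> -5.
Since these two subsequential limits are 5 and -5, distinct, the full sequence cannot converge (a convergent sequence has all subsequences tending to the same limit). So lim a_n does not exist.

DNE


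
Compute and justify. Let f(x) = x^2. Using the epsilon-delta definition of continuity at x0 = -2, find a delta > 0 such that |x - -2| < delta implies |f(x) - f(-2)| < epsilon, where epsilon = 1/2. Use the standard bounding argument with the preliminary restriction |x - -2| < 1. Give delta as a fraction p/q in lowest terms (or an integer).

Factor: |x^2 - (-2)^2| = |x - -2| * |x + -2|.
Impose |x - -2| < 1 first. Then |x + -2| = |(x - -2) + 2*(-2)| <= |x - -2| + 2*|-2| < 1 + 4 = 5.
So |x^2 - (-2)^2| < delta * 5.
We need delta * 5 <= 1/2, i.e. delta <= 1/2/5 = 1/10.
Since 1/10 < 1, this is tighter than 1; take delta = 1/10.
So delta = 1/10 works.

1/10


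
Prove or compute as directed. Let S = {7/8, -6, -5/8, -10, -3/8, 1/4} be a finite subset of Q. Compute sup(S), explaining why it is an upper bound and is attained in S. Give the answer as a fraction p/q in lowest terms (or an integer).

S is finite, so sup(S) = max(S).
Sorted decreasing:
7/8, 1/4, -3/8, -5/8, -6, -10
The extremum is 7/8.
For every x in S, x <= 7/8. And 7/8 is in S, so it is attained.
Therefore sup(S) = 7/8.

7/8


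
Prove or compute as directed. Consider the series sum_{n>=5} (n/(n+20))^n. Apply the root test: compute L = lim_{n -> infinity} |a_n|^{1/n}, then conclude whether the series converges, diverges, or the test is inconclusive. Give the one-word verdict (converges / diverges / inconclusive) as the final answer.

Let a_n denote the general term. Form |a_n|^(1/n) and simplify:
|a_n|^(1/n) = n/(n + 20)
Take the limit as n -> infinity: L = 1.
Since L = 1, the root test is inconclusive. (In fact a_n = (n/(n+20))^n -> e^(-20) != 0, so the nth-term test shows divergence; but the root test itself gives no conclusion.)

inconclusive


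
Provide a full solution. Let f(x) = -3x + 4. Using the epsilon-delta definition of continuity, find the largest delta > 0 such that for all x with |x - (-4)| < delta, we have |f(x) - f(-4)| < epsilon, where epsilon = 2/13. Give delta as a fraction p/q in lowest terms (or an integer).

We compute f(-4) = -3*(-4) + 4 = 16.
|f(x) - f(-4)| = |-3x + 4 - (16)| = |-3(x - (-4))| = 3|x - (-4)|.
We need 3|x - (-4)| < 2/13, i.e. |x - (-4)| < 2/13 / 3 = 2/39.
So any delta <= 2/39 works. Conversely, if delta > 2/39, then x = -4 + 2/39 satisfies |x - (-4)| = 2/39 < delta but |f(x) - f(-4)| = 3 * 2/39 = 2/13, which is not < 2/13; so no larger delta works.
Hence the largest such delta is 2/39.

2/39


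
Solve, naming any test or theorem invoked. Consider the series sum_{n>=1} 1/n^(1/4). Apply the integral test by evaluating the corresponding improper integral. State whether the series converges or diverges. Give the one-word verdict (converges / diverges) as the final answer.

Let f(x) = x^(-1/4). Then f is positive, continuous, and decreasing on [1, infinity), so the integral test applies.
Compute the improper integral int_{1}^infinity f(x) dx:
  antiderivative F(x) = 4*x^(3/4)/3.
  As x -> infinity, F(x) -> infinity (since p = 1/4 < 1).
  So the integral diverges. By the integral test, the series diverges.

diverges


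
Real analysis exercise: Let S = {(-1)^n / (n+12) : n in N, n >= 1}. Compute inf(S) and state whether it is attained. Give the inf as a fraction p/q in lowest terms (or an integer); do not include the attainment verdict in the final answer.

Analysis:
- Values: -1/13, 1/14, -1/15, 1/16, -1/17, ...
- Positive terms (even n): 1/(2+12), 1/(4+12), ... decreasing -> max = 1/14 (n=2).
- Negative terms (odd n): -1/(1+12), -1/(3+12), ... increasing -> min = -1/13 (n=1).
- So sup = 1/14 (attained at n=2); inf = -1/13 (attained at n=1).
Conclusion: inf(S) = -1/13, attained in S.

-1/13


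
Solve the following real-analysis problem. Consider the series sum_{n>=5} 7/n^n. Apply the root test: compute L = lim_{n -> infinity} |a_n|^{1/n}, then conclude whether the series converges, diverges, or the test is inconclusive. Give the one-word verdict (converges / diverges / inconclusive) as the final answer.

Let a_n denote the general term. Form |a_n|^(1/n) and simplify:
|a_n|^(1/n) = 7^(1/n)/n
Take the limit as n -> infinity: L = 0.
Since L = 0 < 1, the root test implies convergence.

converges


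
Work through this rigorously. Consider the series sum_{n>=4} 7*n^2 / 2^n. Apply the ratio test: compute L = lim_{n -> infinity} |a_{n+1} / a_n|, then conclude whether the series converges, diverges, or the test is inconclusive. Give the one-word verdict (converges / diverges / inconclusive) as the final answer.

Let a_n denote the general term. Form the ratio a_{n+1}/a_n and simplify:
a_{n+1}/a_n = (n + 1)^2/(2*n^2)
Take the limit as n -> infinity: L = 1/2.
Since L = 1/2 < 1, the ratio test implies the series converges.

converges


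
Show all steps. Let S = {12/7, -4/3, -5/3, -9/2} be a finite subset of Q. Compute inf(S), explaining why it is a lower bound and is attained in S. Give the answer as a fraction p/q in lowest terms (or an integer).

S is finite, so inf(S) = min(S).
Sorted increasing:
-9/2, -5/3, -4/3, 12/7
The extremum is -9/2.
For every x in S, x >= -9/2. And -9/2 is in S, so it is attained.
Therefore inf(S) = -9/2.

-9/2


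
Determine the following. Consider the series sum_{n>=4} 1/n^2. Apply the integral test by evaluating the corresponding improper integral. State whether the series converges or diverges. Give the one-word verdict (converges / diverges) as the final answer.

Let f(x) = x^(-2). Then f is positive, continuous, and decreasing on [4, infinity), so the integral test applies.
Compute the improper integral int_{4}^infinity f(x) dx:
  antiderivative F(x) = -1/x.
  As x -> infinity, F(x) -> 0 (since p = 2 > 1).
  So int = F(infinity) - F(4) = 0 - (-1/4) = 1/4.
  Finite, so by the integral test, the series converges.

converges


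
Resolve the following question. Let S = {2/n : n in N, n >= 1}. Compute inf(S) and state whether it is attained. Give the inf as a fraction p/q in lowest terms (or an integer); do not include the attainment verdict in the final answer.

Analysis:
- Values: 2, 1, 2/3, 1/2, ... strictly decreasing.
- The maximum is 2 (n=1); sup = 2 (attained).
- The set is bounded below by 0; 2/n -> 0 so 0 is the greatest lower bound.
- 0 is not in the set, so inf = 0 is not attained.
Conclusion: inf(S) = 0, not attained in S.

0


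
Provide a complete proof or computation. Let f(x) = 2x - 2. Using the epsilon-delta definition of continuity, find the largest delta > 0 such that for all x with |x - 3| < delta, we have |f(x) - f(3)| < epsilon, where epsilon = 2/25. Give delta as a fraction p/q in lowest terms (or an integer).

We compute f(3) = 2*(3) - 2 = 4.
|f(x) - f(3)| = |2x - 2 - (4)| = |2(x - 3)| = 2|x - 3|.
We need 2|x - 3| < 2/25, i.e. |x - 3| < 2/25 / 2 = 1/25.
So any delta <= 1/25 works. Conversely, if delta > 1/25, then x = 3 + 1/25 satisfies |x - 3| = 1/25 < delta but |f(x) - f(3)| = 2 * 1/25 = 2/25, which is not < 2/25; so no larger delta works.
Hence the largest such delta is 1/25.

1/25


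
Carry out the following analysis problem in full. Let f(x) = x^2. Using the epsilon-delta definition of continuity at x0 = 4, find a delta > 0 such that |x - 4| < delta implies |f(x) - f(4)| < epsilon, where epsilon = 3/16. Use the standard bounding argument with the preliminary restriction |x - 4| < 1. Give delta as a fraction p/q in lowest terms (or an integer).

Factor: |x^2 - (4)^2| = |x - 4| * |x + 4|.
Impose |x - 4| < 1 first. Then |x + 4| = |(x - 4) + 2*(4)| <= |x - 4| + 2*|4| < 1 + 8 = 9.
So |x^2 - (4)^2| < delta * 9.
We need delta * 9 <= 3/16, i.e. delta <= 3/16/9 = 1/48.
Since 1/48 < 1, this is tighter than 1; take delta = 1/48.
So delta = 1/48 works.

1/48


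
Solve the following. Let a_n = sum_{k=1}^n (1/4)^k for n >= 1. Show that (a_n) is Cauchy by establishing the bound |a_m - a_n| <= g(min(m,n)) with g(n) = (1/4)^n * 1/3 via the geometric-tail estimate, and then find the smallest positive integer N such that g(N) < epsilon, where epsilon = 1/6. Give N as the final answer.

For m > n >= 1: |a_m - a_n| = sum_{k=n+1}^m (1/4)^k < sum_{k=n+1}^infinity (1/4)^k = (1/4)^(n+1) / (1 - 1/4) = (1/4)^n * (1/4) * (4/3) = (1/4)^n * 1/3.
So g(n) = (1/4)^n / 3. Since g(n) -> 0, (a_n) is Cauchy.
Now solve g(N) < 1/6: (1/4)^N / 3 < 1/6 <=> 4^N > 1 / (3 * 1/6) = 2.
Check powers of 4: 4^0 = 1 <= 2, 4^1 = 4 > 2.
So the smallest such N is 1. Check: g(1) = 1/(3 * 4) = 1/12 < 1/6.

1


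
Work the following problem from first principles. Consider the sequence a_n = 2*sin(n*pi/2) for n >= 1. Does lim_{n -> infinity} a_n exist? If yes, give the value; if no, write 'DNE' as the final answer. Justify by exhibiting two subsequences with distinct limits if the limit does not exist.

Examine the behaviour of a_n along subsequences.
a_{4k+1} = 2*sin(pi/2 + 2k*pi) = 2 -> 2. a_{4k+3} = 2*sin(3pi/2 + 2k*pi) = -2 -> -2.
Since these two subsequential limits are 2 and -2, distinct, the full sequence cannot converge (a convergent sequence has all subsequences tending to the same limit). So lim a_n does not exist.

DNE


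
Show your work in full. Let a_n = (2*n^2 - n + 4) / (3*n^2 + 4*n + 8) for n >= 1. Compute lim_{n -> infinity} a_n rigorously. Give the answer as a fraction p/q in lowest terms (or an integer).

Divide numerator and denominator by n^2, the highest power:
numerator / n^2 = 2 - 1/n + 4/n^2
denominator / n^2 = 3 + 4/n + 8/n^2
As n -> infinity, all terms of the form c/n^k (k >= 1) tend to 0.
So numerator / n^2 -> 2 and denominator / n^2 -> 3.
Therefore lim a_n = 2/3.

2/3


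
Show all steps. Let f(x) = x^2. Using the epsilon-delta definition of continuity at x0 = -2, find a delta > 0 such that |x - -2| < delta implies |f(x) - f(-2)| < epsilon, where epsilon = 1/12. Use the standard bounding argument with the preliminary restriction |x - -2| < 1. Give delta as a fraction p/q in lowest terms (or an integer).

Factor: |x^2 - (-2)^2| = |x - -2| * |x + -2|.
Impose |x - -2| < 1 first. Then |x + -2| = |(x - -2) + 2*(-2)| <= |x - -2| + 2*|-2| < 1 + 4 = 5.
So |x^2 - (-2)^2| < delta * 5.
We need delta * 5 <= 1/12, i.e. delta <= 1/12/5 = 1/60.
Since 1/60 < 1, this is tighter than 1; take delta = 1/60.
So delta = 1/60 works.

1/60


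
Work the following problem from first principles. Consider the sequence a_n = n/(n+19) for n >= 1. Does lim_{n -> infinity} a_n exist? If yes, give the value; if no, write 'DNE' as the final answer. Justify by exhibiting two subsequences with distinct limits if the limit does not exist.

Examine the behaviour of a_n along subsequences.
Even-n subsequence a_{2k} = (2k)/(2k+19) -> 1. Odd-n subsequence a_{2k+1} = (2k+1)/(2k+20) -> 1. Both tend to 1, which suggests the limit is 1; verify directly.
|a_n - 1| = |n - (n+19)| / (n+19) = 19/(n+19) < 19/n for every n >= 1.
Given epsilon > 0, choose a positive integer N > 19/epsilon. Then for all n >= N, |a_n - 1| < 19/n <= 19/N < epsilon.
So by the definition of the limit, lim a_n exists and equals 1.

1


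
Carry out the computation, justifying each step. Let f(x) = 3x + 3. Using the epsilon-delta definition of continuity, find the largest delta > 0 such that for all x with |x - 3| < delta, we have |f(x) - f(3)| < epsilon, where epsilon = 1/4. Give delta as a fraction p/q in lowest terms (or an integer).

We compute f(3) = 3*(3) + 3 = 12.
|f(x) - f(3)| = |3x + 3 - (12)| = |3(x - 3)| = 3|x - 3|.
We need 3|x - 3| < 1/4, i.e. |x - 3| < 1/4 / 3 = 1/12.
So any delta <= 1/12 works. Conversely, if delta > 1/12, then x = 3 + 1/12 satisfies |x - 3| = 1/12 < delta but |f(x) - f(3)| = 3 * 1/12 = 1/4, which is not < 1/4; so no larger delta works.
Hence the largest such delta is 1/12.

1/12


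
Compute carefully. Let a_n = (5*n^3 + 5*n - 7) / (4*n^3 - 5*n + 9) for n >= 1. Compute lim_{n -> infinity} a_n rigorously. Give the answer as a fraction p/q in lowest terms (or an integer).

Divide numerator and denominator by n^3, the highest power:
numerator / n^3 = 5 + 5/n^2 - 7/n^3
denominator / n^3 = 4 - 5/n^2 + 9/n^3
As n -> infinity, all terms of the form c/n^k (k >= 1) tend to 0.
So numerator / n^3 -> 5 and denominator / n^3 -> 4.
Therefore lim a_n = 5/4.

5/4


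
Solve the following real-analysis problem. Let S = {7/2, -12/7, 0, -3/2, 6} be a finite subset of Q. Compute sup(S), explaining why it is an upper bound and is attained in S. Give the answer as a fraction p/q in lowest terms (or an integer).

S is finite, so sup(S) = max(S).
Sorted decreasing:
6, 7/2, 0, -3/2, -12/7
The extremum is 6.
For every x in S, x <= 6. And 6 is in S, so it is attained.
Therefore sup(S) = 6.

6


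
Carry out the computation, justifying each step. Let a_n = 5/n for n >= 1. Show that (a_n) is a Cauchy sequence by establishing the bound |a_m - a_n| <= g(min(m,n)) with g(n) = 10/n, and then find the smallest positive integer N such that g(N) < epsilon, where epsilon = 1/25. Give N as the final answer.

For any m, n >= 1, by the triangle inequality:
|a_m - a_n| = |5/m - 5/n| <= 5*1/m + 5*1/n <= 10/min(m,n).
So g(n) = 10/n bounds the Cauchy difference. Since g(n) -> 0, (a_n) is Cauchy.
Now solve g(N) < 1/25: 10/N < 1/25 <=> N > 10 / (1/25) = 250.
The smallest integer strictly greater than 250 is N = 251.
Check: g(251) = 10/251 = 10/251 < 1/25; g(250) = 1/25 >= 1/25. So N = 251.

251


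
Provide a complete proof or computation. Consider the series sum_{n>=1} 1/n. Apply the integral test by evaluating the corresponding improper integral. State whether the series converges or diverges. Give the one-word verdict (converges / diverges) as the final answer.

Let f(x) = 1/x. Then f is positive, continuous, and decreasing on [1, infinity), so the integral test applies.
Compute the improper integral int_{1}^infinity f(x) dx:
  antiderivative F(x) = log(x).
  As x -> infinity, log(x) -> infinity.
  So int = infinity - log(1) = infinity. By the integral test, the series diverges.

diverges


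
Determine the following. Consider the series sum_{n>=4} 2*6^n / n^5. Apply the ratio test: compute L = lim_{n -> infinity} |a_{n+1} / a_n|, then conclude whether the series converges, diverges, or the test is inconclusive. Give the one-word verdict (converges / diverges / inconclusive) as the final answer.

Let a_n denote the general term. Form the ratio a_{n+1}/a_n and simplify:
a_{n+1}/a_n = 6*n^5/(n + 1)^5
Take the limit as n -> infinity: L = 6.
Since L = 6 > 1 (or L = infinity), the ratio test implies the series diverges.

diverges


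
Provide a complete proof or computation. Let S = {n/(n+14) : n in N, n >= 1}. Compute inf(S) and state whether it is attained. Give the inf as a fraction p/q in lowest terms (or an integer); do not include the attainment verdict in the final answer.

Analysis:
- Values: 1/15, 1/8, 3/17, 2/9, ... strictly increasing.
- Minimum is 1/15 (n=1); inf = 1/15 (attained).
- n/(n+14) = 1 - 14/(n+14) -> 1 from below as n -> infinity, and never equals 1.
- So sup = 1 (not attained).
Conclusion: inf(S) = 1/15, attained in S.

1/15


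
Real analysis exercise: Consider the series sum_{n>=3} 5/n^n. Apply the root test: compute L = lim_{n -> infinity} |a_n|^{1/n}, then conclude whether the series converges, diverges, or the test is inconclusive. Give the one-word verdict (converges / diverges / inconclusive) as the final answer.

Let a_n denote the general term. Form |a_n|^(1/n) and simplify:
|a_n|^(1/n) = 5^(1/n)/n
Take the limit as n -> infinity: L = 0.
Since L = 0 < 1, the root test implies convergence.

converges


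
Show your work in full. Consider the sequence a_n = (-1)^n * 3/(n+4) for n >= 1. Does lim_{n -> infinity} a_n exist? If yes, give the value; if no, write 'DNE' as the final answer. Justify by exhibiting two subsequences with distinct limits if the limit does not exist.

Examine the behaviour of a_n along subsequences.
Even-n subsequence a_{2k} = 3/(2k+4) -> 0. Odd-n subsequence a_{2k+1} = -3/(2k+5) -> 0. Both tend to 0, which suggests the limit is 0; verify directly.
|a_n - 0| = 3/(n+4) < 3/n for every n >= 1.
Given epsilon > 0, choose a positive integer N > 3/epsilon. Then for all n >= N, |a_n| < 3/n <= 3/N < epsilon.
So by the definition of the limit, lim a_n exists and equals 0.

0


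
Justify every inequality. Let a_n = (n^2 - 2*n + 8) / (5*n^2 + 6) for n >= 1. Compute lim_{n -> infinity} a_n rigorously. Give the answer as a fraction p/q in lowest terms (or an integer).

Divide numerator and denominator by n^2, the highest power:
numerator / n^2 = 1 - 2/n + 8/n^2
denominator / n^2 = 5 + 6/n^2
As n -> infinity, all terms of the form c/n^k (k >= 1) tend to 0.
So numerator / n^2 -> 1 and denominator / n^2 -> 5.
Therefore lim a_n = 1/5.

1/5


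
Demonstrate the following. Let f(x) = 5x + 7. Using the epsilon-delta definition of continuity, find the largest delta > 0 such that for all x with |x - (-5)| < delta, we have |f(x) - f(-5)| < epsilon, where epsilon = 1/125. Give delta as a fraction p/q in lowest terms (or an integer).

We compute f(-5) = 5*(-5) + 7 = -18.
|f(x) - f(-5)| = |5x + 7 - (-18)| = |5(x - (-5))| = 5|x - (-5)|.
We need 5|x - (-5)| < 1/125, i.e. |x - (-5)| < 1/125 / 5 = 1/625.
So any delta <= 1/625 works. Conversely, if delta > 1/625, then x = -5 + 1/625 satisfies |x - (-5)| = 1/625 < delta but |f(x) - f(-5)| = 5 * 1/625 = 1/125, which is not < 1/125; so no larger delta works.
Hence the largest such delta is 1/625.

1/625


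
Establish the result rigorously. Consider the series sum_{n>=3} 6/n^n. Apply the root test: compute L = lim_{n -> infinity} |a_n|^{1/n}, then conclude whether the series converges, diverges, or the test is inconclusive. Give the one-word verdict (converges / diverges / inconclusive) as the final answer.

Let a_n denote the general term. Form |a_n|^(1/n) and simplify:
|a_n|^(1/n) = 6^(1/n)/n
Take the limit as n -> infinity: L = 0.
Since L = 0 < 1, the root test implies convergence.

converges


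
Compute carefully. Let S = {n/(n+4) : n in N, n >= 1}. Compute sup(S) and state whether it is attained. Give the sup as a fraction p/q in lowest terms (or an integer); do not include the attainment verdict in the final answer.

Analysis:
- Values: 1/5, 1/3, 3/7, 1/2, ... strictly increasing.
- Minimum is 1/5 (n=1); inf = 1/5 (attained).
- n/(n+4) = 1 - 4/(n+4) -> 1 from below as n -> infinity, and never equals 1.
- So sup = 1 (not attained).
Conclusion: sup(S) = 1, not attained in S.

1


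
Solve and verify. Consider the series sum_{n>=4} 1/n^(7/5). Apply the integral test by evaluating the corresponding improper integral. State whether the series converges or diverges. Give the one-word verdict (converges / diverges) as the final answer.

Let f(x) = x^(-7/5). Then f is positive, continuous, and decreasing on [4, infinity), so the integral test applies.
Compute the improper integral int_{4}^infinity f(x) dx:
  antiderivative F(x) = -5/(2*x^(2/5)).
  As x -> infinity, F(x) -> 0 (since p = 7/5 > 1).
  So int = F(infinity) - F(4) = 0 - (-5*2^(1/5)/4) = 5*2^(1/5)/4.
  Finite, so by the integral test, the series converges.

converges


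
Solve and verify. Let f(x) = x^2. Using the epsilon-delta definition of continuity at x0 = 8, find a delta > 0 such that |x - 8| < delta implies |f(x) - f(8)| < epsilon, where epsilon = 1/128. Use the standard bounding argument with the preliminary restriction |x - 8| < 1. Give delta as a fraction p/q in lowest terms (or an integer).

Factor: |x^2 - (8)^2| = |x - 8| * |x + 8|.
Impose |x - 8| < 1 first. Then |x + 8| = |(x - 8) + 2*(8)| <= |x - 8| + 2*|8| < 1 + 16 = 17.
So |x^2 - (8)^2| < delta * 17.
We need delta * 17 <= 1/128, i.e. delta <= 1/128/17 = 1/2176.
Since 1/2176 < 1, this is tighter than 1; take delta = 1/2176.
So delta = 1/2176 works.

1/2176


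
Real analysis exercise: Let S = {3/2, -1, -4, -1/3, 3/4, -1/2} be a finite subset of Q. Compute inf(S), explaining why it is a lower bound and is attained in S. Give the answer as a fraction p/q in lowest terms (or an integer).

S is finite, so inf(S) = min(S).
Sorted increasing:
-4, -1, -1/2, -1/3, 3/4, 3/2
The extremum is -4.
For every x in S, x >= -4. And -4 is in S, so it is attained.
Therefore inf(S) = -4.

-4


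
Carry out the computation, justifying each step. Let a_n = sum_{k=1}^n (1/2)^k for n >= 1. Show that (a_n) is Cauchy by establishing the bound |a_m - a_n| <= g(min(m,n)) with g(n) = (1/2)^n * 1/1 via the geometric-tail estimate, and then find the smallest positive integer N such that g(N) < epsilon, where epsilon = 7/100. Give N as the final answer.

For m > n >= 1: |a_m - a_n| = sum_{k=n+1}^m (1/2)^k < sum_{k=n+1}^infinity (1/2)^k = (1/2)^(n+1) / (1 - 1/2) = (1/2)^n * (1/2) * (2/1) = (1/2)^n * 1/1.
So g(n) = (1/2)^n / 1. Since g(n) -> 0, (a_n) is Cauchy.
Now solve g(N) < 7/100: (1/2)^N / 1 < 7/100 <=> 2^N > 1 / (1 * 7/100) = 100/7.
Check powers of 2: 2^3 = 8 <= 100/7, 2^4 = 16 > 100/7.
So the smallest such N is 4. Check: g(4) = 1/(1 * 16) = 1/16 < 7/100.

4


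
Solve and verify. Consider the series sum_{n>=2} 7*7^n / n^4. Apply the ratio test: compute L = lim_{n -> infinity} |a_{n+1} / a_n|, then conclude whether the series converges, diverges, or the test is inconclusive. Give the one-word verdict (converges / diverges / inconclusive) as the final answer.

Let a_n denote the general term. Form the ratio a_{n+1}/a_n and simplify:
a_{n+1}/a_n = 7*n^4/(n + 1)^4
Take the limit as n -> infinity: L = 7.
Since L = 7 > 1 (or L = infinity), the ratio test implies the series diverges.

diverges


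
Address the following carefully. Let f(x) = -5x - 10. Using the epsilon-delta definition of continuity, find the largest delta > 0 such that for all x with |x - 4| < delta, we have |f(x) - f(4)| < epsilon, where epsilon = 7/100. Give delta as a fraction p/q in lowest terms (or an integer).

We compute f(4) = -5*(4) - 10 = -30.
|f(x) - f(4)| = |-5x - 10 - (-30)| = |-5(x - 4)| = 5|x - 4|.
We need 5|x - 4| < 7/100, i.e. |x - 4| < 7/100 / 5 = 7/500.
So any delta <= 7/500 works. Conversely, if delta > 7/500, then x = 4 + 7/500 satisfies |x - 4| = 7/500 < delta but |f(x) - f(4)| = 5 * 7/500 = 7/100, which is not < 7/100; so no larger delta works.
Hence the largest such delta is 7/500.

7/500


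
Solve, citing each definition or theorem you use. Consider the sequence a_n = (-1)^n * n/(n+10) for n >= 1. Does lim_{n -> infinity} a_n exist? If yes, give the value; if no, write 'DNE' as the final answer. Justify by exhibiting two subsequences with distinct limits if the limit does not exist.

Examine the behaviour of a_n along subsequences.
a_{2k} = 2k/(2k+10) -> 1. a_{2k+1} = -(2k+1)/(2k+11) -> -1.
Since these two subsequential limits are 1 and -1, distinct, the full sequence cannot converge (a convergent sequence has all subsequences tending to the same limit). So lim a_n does not exist.

DNE


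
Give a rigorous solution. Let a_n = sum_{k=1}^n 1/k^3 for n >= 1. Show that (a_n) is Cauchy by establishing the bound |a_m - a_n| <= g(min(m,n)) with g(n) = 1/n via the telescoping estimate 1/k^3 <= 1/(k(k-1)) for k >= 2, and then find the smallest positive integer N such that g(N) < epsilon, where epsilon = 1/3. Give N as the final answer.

For m > n >= 1: |a_m - a_n| = sum_{k=n+1}^m 1/k^3.
Use 1/k^3 <= 1/(k(k-1)) = 1/(k-1) - 1/k for k >= 2 (which holds since k^3 >= k^2 >= k(k-1) for k >= 2):
sum_{k=n+1}^m 1/k^3 <= sum_{k=n+1}^m (1/(k-1) - 1/k) = 1/n - 1/m <= 1/n.
By symmetry the same bound holds with n,m swapped, so |a_m - a_n| <= 1/min(m,n) = g(min(m,n)). Since g(n) -> 0, (a_n) is Cauchy.
Now solve g(N) < 1/3: 1/N < 1/3 <=> N > 1/(1/3) = 3.
The smallest integer strictly greater than 3 is N = 4.
Check: g(4) = 1/4 < 1/3; g(3) = 1/3 >= 1/3. So N = 4.

4


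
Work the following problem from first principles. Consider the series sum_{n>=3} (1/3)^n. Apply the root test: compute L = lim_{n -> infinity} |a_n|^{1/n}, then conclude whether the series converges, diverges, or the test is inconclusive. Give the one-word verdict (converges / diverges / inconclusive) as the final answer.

Let a_n denote the general term. Form |a_n|^(1/n) and simplify:
|a_n|^(1/n) = 1/3
Take the limit as n -> infinity: L = 1/3.
Since L = 1/3 < 1, the root test implies convergence.

converges


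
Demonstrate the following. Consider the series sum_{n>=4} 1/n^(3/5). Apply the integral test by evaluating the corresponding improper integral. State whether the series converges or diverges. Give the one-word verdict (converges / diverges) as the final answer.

Let f(x) = x^(-3/5). Then f is positive, continuous, and decreasing on [4, infinity), so the integral test applies.
Compute the improper integral int_{4}^infinity f(x) dx:
  antiderivative F(x) = 5*x^(2/5)/2.
  As x -> infinity, F(x) -> infinity (since p = 3/5 < 1).
  So the integral diverges. By the integral test, the series diverges.

diverges


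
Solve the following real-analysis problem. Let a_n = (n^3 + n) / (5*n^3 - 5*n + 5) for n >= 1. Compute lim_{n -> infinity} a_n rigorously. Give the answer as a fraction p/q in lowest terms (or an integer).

Divide numerator and denominator by n^3, the highest power:
numerator / n^3 = 1 + n^(-2)
denominator / n^3 = 5 - 5/n^2 + 5/n^3
As n -> infinity, all terms of the form c/n^k (k >= 1) tend to 0.
So numerator / n^3 -> 1 and denominator / n^3 -> 5.
Therefore lim a_n = 1/5.

1/5
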